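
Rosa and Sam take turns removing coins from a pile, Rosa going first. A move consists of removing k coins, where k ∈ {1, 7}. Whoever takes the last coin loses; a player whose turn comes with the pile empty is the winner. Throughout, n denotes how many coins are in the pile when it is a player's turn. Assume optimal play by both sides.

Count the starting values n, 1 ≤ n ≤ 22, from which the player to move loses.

11

Build the W/L table. Terminal = W. A non-terminal position is W if it has a move to some L; otherwise it is L.
n=0: no move; the opponent has just taken the last coin and therefore loses → W
n=1: L (sole option 0(W) is W)
n=2: W (go to 1, an L position)
n=3: L (sole option 2(W) is W)
n=4: W (go to 3, an L position)
n=5: L (sole option 4(W) is W)
n=6: W (go to 5, an L position)
n=7: L (options 6(W), 0(W) are all W)
n=8: W (go to 7, an L position)
n=9: L (options 8(W), 2(W) are all W)
n=10: W (go to 9, an L position)
n=11: L (options 10(W), 4(W) are all W)
n=12: W (go to 11, an L position)
n=13: L (options 12(W), 6(W) are all W)
n=14: W (go to 13, an L position)
n=15: L (options 14(W), 8(W) are all W)
n=16: W (go to 15, an L position)
n=17: L (options 16(W), 10(W) are all W)
n=18: W (go to 17, an L position)
n=19: L (options 18(W), 12(W) are all W)
n=20: W (go to 19, an L position)
n=21: L (options 20(W), 14(W) are all W)
n=22: W (go to 21, an L position)
L entries with 1 ≤ n ≤ 22 (the range starts at n=1): n = 1, 3, 5, 7, 9, 11, 13, 15, 17, 19, 21; that makes 11.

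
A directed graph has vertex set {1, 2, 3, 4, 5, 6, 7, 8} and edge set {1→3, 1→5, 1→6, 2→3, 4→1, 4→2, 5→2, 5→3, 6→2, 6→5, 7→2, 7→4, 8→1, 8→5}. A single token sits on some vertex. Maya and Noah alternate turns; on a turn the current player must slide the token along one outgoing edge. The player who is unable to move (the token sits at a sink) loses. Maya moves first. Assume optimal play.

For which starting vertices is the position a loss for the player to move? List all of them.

Build the W/L table. Terminal = L. A non-terminal position is W if it has a move to some L; otherwise it is L.
Every edge goes from a vertex to one that appears earlier in the order 3, 2, 5, 6, 1, 4, 7, 8, so processing vertices in that order labels each vertex after all of its successors.
3: no outgoing edge → L
2: →3(L), so W
5: →3(L), so W
6: →5(W), 2(W) — all W, so L
1: →6(L), so W
4: →1(W), 2(W) — all W, so L
7: →4(L), so W
8: →1(W), 5(W) — all W, so L
The losing starting vertices are exactly the entries labelled L in this table (4 of them).

3, 4, 6, 8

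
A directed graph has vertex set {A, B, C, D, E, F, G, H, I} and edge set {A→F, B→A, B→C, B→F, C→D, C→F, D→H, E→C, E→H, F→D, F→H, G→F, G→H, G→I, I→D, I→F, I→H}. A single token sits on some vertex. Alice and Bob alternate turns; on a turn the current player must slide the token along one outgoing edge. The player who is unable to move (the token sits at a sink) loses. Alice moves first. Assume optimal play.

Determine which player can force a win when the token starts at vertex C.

Label each position W (a win for the player to move) or L (a loss). A position with no legal move is L; any other position is W exactly when some move reaches an L, and L when every move reaches a W.
Every edge goes from a vertex to one that appears earlier in the order H, D, F, I, C, E, G, A, B, so processing vertices in that order labels each vertex after all of its successors.
H: no outgoing edge → L
D: →H(L), so W
F: →H(L), so W
I: →H(L), so W
C: →F(W), D(W) — all W, so L
E: →C(L), so W
G: →H(L), so W
A: →F(W) only, which is W, so L
B: →A(L), so W
Every move from C reaches a W position, so the mover loses.

Bob wins.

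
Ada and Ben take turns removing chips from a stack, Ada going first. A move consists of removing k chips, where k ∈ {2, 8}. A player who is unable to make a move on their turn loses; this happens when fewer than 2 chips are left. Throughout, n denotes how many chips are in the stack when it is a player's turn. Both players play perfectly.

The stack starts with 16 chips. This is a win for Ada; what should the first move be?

Build the W/L table. Terminal = L. A non-terminal position is W if it has a move to some L; otherwise it is L.
n=0: no move → L
n=1: no move → L
n=2: reaches L-position 0 → W
n=3: reaches L-position 1 → W
n=4: only reaches 2(W), which is W → L
n=5: only reaches 3(W), which is W → L
n=6: reaches L-position 4 → W
n=7: reaches L-position 5 → W
n=8: reaches L-position 0 → W
n=9: reaches L-position 1 → W
n=10: only reaches 8(W), 2(W), all W → L
n=11: only reaches 9(W), 3(W), all W → L
n=12: reaches L-position 10 → W
n=13: reaches L-position 11 → W
n=14: only reaches 12(W), 6(W), all W → L
n=15: only reaches 13(W), 7(W), all W → L
n=16: reaches L-position 14 → W
From 16, the L positions reachable in one move are: 14.

Remove 2, leaving 14.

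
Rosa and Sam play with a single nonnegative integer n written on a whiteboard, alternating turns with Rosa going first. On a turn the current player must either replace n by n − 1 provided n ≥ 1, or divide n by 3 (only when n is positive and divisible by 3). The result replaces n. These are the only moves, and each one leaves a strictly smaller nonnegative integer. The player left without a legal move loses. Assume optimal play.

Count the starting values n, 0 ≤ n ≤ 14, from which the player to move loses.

Positions with no move are L. A position that does have a move is losing for the player to move precisely when every available move leads to a winning position for the opponent. Fill in the labels:
n=0: no move → L
n=1: W (go to 0, an L position)
n=2: L (sole option 1(W) is W)
n=3: W (go to 2, an L position)
n=4: L (sole option 3(W) is W)
n=5: W (go to 4, an L position)
n=6: W (go to 2, an L position)
n=7: L (sole option 6(W) is W)
n=8: W (go to 7, an L position)
n=9: L (options 3(W), 8(W) are all W)
n=10: W (go to 9, an L position)
n=11: L (sole option 10(W) is W)
n=12: W (go to 4, an L position)
n=13: L (sole option 12(W) is W)
n=14: W (go to 13, an L position)
L entries with 0 ≤ n ≤ 14: n = 0, 2, 4, 7, 9, 11, 13; that makes 7.

7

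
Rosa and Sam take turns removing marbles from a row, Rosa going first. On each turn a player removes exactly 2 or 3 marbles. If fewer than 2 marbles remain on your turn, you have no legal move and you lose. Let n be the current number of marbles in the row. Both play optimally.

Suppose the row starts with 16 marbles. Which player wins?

Label each position W (a win for the player to move) or L (a loss). A position with no legal move is L; any other position is W exactly when some move reaches an L, and L when every move reaches a W.
n=0: no move → L
n=1: no move → L
n=2: can move to 0, which is L ⇒ W
n=3: can move to 1, which is L ⇒ W
n=4: can move to 1, which is L ⇒ W
n=5: moves to 3(W), 2(W); every one is W ⇒ L
n=6: moves to 4(W), 3(W); every one is W ⇒ L
n=7: can move to 5, which is L ⇒ W
n=8: can move to 6, which is L ⇒ W
n=9: can move to 6, which is L ⇒ W
n=10: moves to 8(W), 7(W); every one is W ⇒ L
n=11: moves to 9(W), 8(W); every one is W ⇒ L
n=12: can move to 10, which is L ⇒ W
n=13: can move to 11, which is L ⇒ W
n=14: can move to 11, which is L ⇒ W
n=15: moves to 13(W), 12(W); every one is W ⇒ L
n=16: moves to 14(W), 13(W); every one is W ⇒ L
Every move from 16 reaches a W position, so the mover loses.

Sam wins.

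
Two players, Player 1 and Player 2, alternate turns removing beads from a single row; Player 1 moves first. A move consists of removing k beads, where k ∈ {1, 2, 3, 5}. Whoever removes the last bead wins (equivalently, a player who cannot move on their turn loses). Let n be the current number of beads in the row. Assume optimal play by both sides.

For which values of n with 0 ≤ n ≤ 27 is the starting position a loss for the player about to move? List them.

0, 4, 8, 12, 16, 20, 24

Use the standard recursion: the mover loses at a terminal position; elsewhere, the mover wins exactly when some move hands the opponent an L position.
n=0: no move → L
n=1: W (go to 0, an L position)
n=2: W (go to 0, an L position)
n=3: W (go to 0, an L position)
n=4: L (options 3(W), 2(W), 1(W) are all W)
n=5: W (go to 4, an L position)
n=6: W (go to 4, an L position)
n=7: W (go to 4, an L position)
n=8: L (options 7(W), 6(W), 5(W), 3(W) are all W)
n=9: W (go to 8, an L position)
n=10: W (go to 8, an L position)
n=11: W (go to 8, an L position)
n=12: L (options 11(W), 10(W), 9(W), 7(W) are all W)
n=13: W (go to 12, an L position)
n=14: W (go to 12, an L position)
n=15: W (go to 12, an L position)
n=16: L (options 15(W), 14(W), 13(W), 11(W) are all W)
n=17: W (go to 16, an L position)
n=18: W (go to 16, an L position)
n=19: W (go to 16, an L position)
n=20: L (options 19(W), 18(W), 17(W), 15(W) are all W)
n=21: W (go to 20, an L position)
n=22: W (go to 20, an L position)
n=23: W (go to 20, an L position)
n=24: L (options 23(W), 22(W), 21(W), 19(W) are all W)
n=25: W (go to 24, an L position)
n=26: W (go to 24, an L position)
n=27: W (go to 24, an L position)
The losing starting values of n are exactly the entries labelled L in this table (7 of them).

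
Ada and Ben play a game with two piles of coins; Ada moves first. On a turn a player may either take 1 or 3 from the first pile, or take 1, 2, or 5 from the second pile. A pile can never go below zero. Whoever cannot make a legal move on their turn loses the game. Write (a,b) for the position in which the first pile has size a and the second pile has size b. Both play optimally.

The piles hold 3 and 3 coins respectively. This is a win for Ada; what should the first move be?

Classify positions by backward induction: terminal positions (no move available) are L. From any other position, the mover wins iff some move reaches an L.
No move ever increases a pile, so every position that can arise here has a ≤ 3 and b ≤ 3; it is enough to label the cells with 0 ≤ a ≤ 3 and 0 ≤ b ≤ 3.
Every move lowers a or b (never raises either), so fill the grid row by row in increasing a, and left to right within a row: each cell's successors are then already labelled.
      b=0  b=1  b=2  b=3
a=0:    L    W    W    L
a=1:    W    L    W    W
a=2:    L    W    W    L
a=3:    W    L    W    W
Cells with no legal move (terminal, hence L): (0,0).
The remaining L cells, each justified by listing all of its moves:
(0,3): moves to (0,2)(W), (0,1)(W); every one is W ⇒ L
(1,1): moves to (0,1)(W), (1,0)(W); every one is W ⇒ L
(2,0): the only move is to (1,0)(W), a W ⇒ L
(2,3): moves to (1,3)(W), (2,2)(W), (2,1)(W); every one is W ⇒ L
(3,1): moves to (2,1)(W), (0,1)(W), (3,0)(W); every one is W ⇒ L
Every other cell has at least one move into one of the L cells above, so it is W.
From (3,3), the L positions reachable in one move are: (2,3), (0,3), (3,1). Any move reaching one of these is winning.

Move to (2,3).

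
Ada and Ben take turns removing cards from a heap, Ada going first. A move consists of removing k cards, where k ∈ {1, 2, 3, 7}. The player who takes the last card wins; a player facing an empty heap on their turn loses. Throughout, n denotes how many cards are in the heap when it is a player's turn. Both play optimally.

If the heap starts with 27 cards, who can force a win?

Ada wins.

Label each position W (a win for the player to move) or L (a loss). A position with no legal move is L; any other position is W exactly when some move reaches an L, and L when every move reaches a W.
n=0: no move → L
n=1: reaches L-position 0 → W
n=2: reaches L-position 0 → W
n=3: reaches L-position 0 → W
n=4: only reaches 3(W), 2(W), 1(W), all W → L
n=5: reaches L-position 4 → W
n=6: reaches L-position 4 → W
n=7: reaches L-position 4 → W
n=8: only reaches 7(W), 6(W), 5(W), 1(W), all W → L
n=9: reaches L-position 8 → W
n=10: reaches L-position 8 → W
n=11: reaches L-position 8 → W
n=12: only reaches 11(W), 10(W), 9(W), 5(W), all W → L
n=13: reaches L-position 12 → W
n=14: reaches L-position 12 → W
n=15: reaches L-position 12 → W
n=16: only reaches 15(W), 14(W), 13(W), 9(W), all W → L
n=17: reaches L-position 16 → W
n=18: reaches L-position 16 → W
n=19: reaches L-position 16 → W
n=20: only reaches 19(W), 18(W), 17(W), 13(W), all W → L
n=21: reaches L-position 20 → W
n=22: reaches L-position 20 → W
n=23: reaches L-position 20 → W
n=24: only reaches 23(W), 22(W), 21(W), 17(W), all W → L
n=25: reaches L-position 24 → W
n=26: reaches L-position 24 → W
n=27: reaches L-position 24 → W
The starting position 27 is W: Ada should remove 3, leaving 24, handing over an L position.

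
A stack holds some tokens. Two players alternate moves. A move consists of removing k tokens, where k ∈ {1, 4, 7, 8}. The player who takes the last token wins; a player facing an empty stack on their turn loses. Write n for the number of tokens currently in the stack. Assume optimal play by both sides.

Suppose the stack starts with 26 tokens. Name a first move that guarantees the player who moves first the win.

Positions with no move are L. A position that does have a move is losing for the player to move precisely when every available move leads to a winning position for the opponent. Fill in the labels:
n=0: no move → L
n=1: W (go to 0, an L position)
n=2: L (sole option 1(W) is W)
n=3: W (go to 2, an L position)
n=4: W (go to 0, an L position)
n=5: L (options 4(W), 1(W) are all W)
n=6: W (go to 5, an L position)
n=7: W (go to 0, an L position)
n=8: W (go to 0, an L position)
n=9: W (go to 5, an L position)
n=10: W (go to 2, an L position)
n=11: L (options 10(W), 7(W), 4(W), 3(W) are all W)
n=12: W (go to 11, an L position)
n=13: W (go to 5, an L position)
n=14: L (options 13(W), 10(W), 7(W), 6(W) are all W)
n=15: W (go to 14, an L position)
n=16: L (options 15(W), 12(W), 9(W), 8(W) are all W)
n=17: W (go to 16, an L position)
n=18: W (go to 14, an L position)
n=19: W (go to 11, an L position)
n=20: W (go to 16, an L position)
n=21: W (go to 14, an L position)
n=22: W (go to 14, an L position)
n=23: W (go to 16, an L position)
n=24: W (go to 16, an L position)
n=25: L (options 24(W), 21(W), 18(W), 17(W) are all W)
n=26: W (go to 25, an L position)
From 26, the L positions reachable in one move are: 25.

Remove 1, leaving 25.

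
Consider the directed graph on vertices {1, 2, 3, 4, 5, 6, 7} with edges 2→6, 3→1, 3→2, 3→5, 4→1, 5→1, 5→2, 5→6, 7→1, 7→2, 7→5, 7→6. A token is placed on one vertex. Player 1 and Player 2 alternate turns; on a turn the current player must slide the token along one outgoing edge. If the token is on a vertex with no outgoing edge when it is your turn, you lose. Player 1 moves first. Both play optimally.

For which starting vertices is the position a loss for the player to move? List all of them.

Use the standard recursion: the mover loses at a terminal position; elsewhere, the mover wins exactly when some move hands the opponent an L position.
Every edge goes from a vertex to one that appears earlier in the order 1, 6, 2, 5, 7, 3, 4, so processing vertices in that order labels each vertex after all of its successors.
1: no outgoing edge → L
6: no outgoing edge → L
2: reaches L-position 6 → W
5: reaches L-position 6 → W
7: reaches L-position 6 → W
3: reaches L-position 1 → W
4: reaches L-position 1 → W
The losing starting vertices are exactly the entries labelled L in this table (2 of them).

1, 6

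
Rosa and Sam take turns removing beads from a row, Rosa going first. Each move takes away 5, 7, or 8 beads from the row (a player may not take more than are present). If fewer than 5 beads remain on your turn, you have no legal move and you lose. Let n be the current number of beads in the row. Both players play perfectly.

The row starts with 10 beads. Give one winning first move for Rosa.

Work bottom-up. With no move the player to move loses. Otherwise the position is W if at least one move leads to an L position for the opponent, and L if every move leads to a W.
n=0: no move → L
n=1: no move → L
n=2: no move → L
n=3: no move → L
n=4: no move → L
n=5: reaches L-position 0 → W
n=6: reaches L-position 1 → W
n=7: reaches L-position 2 → W
n=8: reaches L-position 3 → W
n=9: reaches L-position 4 → W
n=10: reaches L-position 3 → W
From 10, the L positions reachable in one move are: 3, 2. Any move reaching one of these is winning.

Remove 7, leaving 3.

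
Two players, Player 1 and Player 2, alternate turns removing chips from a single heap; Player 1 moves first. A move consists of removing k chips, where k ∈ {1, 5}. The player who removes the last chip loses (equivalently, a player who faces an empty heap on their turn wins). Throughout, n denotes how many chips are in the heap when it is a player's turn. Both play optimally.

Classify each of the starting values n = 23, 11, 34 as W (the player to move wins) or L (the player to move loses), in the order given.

Classify positions by backward induction: terminal positions (no move available) are W. From any other position, the mover wins iff some move reaches an L.
n=0: no move; the opponent has just taken the last chip and therefore loses → W
n=1: →0(W) only, which is W, so L
n=2: →1(L), so W
n=3: →2(W) only, which is W, so L
n=4: →3(L), so W
n=5: →4(W), 0(W) — all W, so L
n=6: →5(L), so W
n=7: →6(W), 2(W) — all W, so L
n=8: →7(L), so W
n=9: →8(W), 4(W) — all W, so L
n=10: →9(L), so W
n=11: →10(W), 6(W) — all W, so L
n=12: →11(L), so W
n=13: →12(W), 8(W) — all W, so L
n=14: →13(L), so W
n=15: →14(W), 10(W) — all W, so L
n=16: →15(L), so W
n=17: →16(W), 12(W) — all W, so L
n=18: →17(L), so W
n=19: →18(W), 14(W) — all W, so L
n=20: →19(L), so W
n=21: →20(W), 16(W) — all W, so L
n=22: →21(L), so W
n=23: →22(W), 18(W) — all W, so L
n=24: →23(L), so W
n=25: →24(W), 20(W) — all W, so L
n=26: →25(L), so W
n=27: →26(W), 22(W) — all W, so L
n=28: →27(L), so W
n=29: →28(W), 24(W) — all W, so L
n=30: →29(L), so W
n=31: →30(W), 26(W) — all W, so L
n=32: →31(L), so W
n=33: →32(W), 28(W) — all W, so L
n=34: →33(L), so W

23: L, 11: L, 34: W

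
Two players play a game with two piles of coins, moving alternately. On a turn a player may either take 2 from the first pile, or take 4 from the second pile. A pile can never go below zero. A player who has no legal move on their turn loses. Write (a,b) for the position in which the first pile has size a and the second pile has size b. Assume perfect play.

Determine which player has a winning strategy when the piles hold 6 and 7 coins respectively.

The second player wins.

Work bottom-up. With no move the player to move loses. Otherwise the position is W if at least one move leads to an L position for the opponent, and L if every move leads to a W.
No move ever increases a pile, so every position that can arise here has a ≤ 6 and b ≤ 7; it is enough to label the cells with 0 ≤ a ≤ 6 and 0 ≤ b ≤ 7.
Every move lowers a or b (never raises either), so fill the grid row by row in increasing a, and left to right within a row: each cell's successors are then already labelled.
      b=0  b=1  b=2  b=3  b=4  b=5  b=6  b=7
a=0:    L    L    L    L    W    W    W    W
a=1:    L    L    L    L    W    W    W    W
a=2:    W    W    W    W    L    L    L    L
a=3:    W    W    W    W    L    L    L    L
a=4:    L    L    L    L    W    W    W    W
a=5:    L    L    L    L    W    W    W    W
a=6:    W    W    W    W    L    L    L    L
Cells with no legal move (terminal, hence L): (0,0), (0,1), (0,2), (0,3), (1,0), (1,1), (1,2), (1,3).
The remaining L cells, each justified by listing all of its moves:
(2,4): →(0,4)(W), (2,0)(W) — all W, so L
(2,5): →(0,5)(W), (2,1)(W) — all W, so L
(2,6): →(0,6)(W), (2,2)(W) — all W, so L
(2,7): →(0,7)(W), (2,3)(W) — all W, so L
(3,4): →(1,4)(W), (3,0)(W) — all W, so L
(3,5): →(1,5)(W), (3,1)(W) — all W, so L
(3,6): →(1,6)(W), (3,2)(W) — all W, so L
(3,7): →(1,7)(W), (3,3)(W) — all W, so L
(4,0): →(2,0)(W) only, which is W, so L
(4,1): →(2,1)(W) only, which is W, so L
(4,2): →(2,2)(W) only, which is W, so L
(4,3): →(2,3)(W) only, which is W, so L
(5,0): →(3,0)(W) only, which is W, so L
(5,1): →(3,1)(W) only, which is W, so L
(5,2): →(3,2)(W) only, which is W, so L
(5,3): →(3,3)(W) only, which is W, so L
(6,4): →(4,4)(W), (6,0)(W) — all W, so L
(6,5): →(4,5)(W), (6,1)(W) — all W, so L
(6,6): →(4,6)(W), (6,2)(W) — all W, so L
(6,7): →(4,7)(W), (6,3)(W) — all W, so L
Every other cell has at least one move into one of the L cells above, so it is W.
Every move from (6,7) reaches a W position, so the mover loses.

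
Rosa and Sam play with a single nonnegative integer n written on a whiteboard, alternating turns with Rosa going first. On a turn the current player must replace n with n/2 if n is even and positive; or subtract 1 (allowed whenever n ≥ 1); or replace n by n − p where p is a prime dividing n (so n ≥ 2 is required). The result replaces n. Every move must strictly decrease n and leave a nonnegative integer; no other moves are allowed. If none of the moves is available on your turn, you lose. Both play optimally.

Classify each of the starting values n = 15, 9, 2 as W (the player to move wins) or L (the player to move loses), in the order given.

Classify positions by backward induction: terminal positions (no move available) are L. From any other position, the mover wins iff some move reaches an L.
n=0: no move → L
n=1: W (go to 0, an L position)
n=2: W (go to 0, an L position)
n=3: W (go to 0, an L position)
n=4: L (options 2(W), 3(W) are all W)
n=5: W (go to 0, an L position)
n=6: W (go to 4, an L position)
n=7: W (go to 0, an L position)
n=8: W (go to 4, an L position)
n=9: L (options 6(W), 8(W) are all W)
n=10: W (go to 9, an L position)
n=11: W (go to 0, an L position)
n=12: W (go to 9, an L position)
n=13: W (go to 0, an L position)
n=14: L (options 7(W), 12(W), 13(W) are all W)
n=15: W (go to 14, an L position)

15: W, 9: L, 2: W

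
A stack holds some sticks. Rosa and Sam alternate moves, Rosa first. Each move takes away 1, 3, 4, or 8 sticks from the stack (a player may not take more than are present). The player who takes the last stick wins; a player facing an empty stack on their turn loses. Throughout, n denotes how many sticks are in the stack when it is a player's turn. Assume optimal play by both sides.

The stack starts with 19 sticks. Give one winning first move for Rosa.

Remove 3, leaving 16.

Compute win/loss labels from the base case upward. A position with no move is L. Any other position is W if it can reach an L in one move, else L.
n=0: no move → L
n=1: reaches L-position 0 → W
n=2: only reaches 1(W), which is W → L
n=3: reaches L-position 2 → W
n=4: reaches L-position 0 → W
n=5: reaches L-position 2 → W
n=6: reaches L-position 2 → W
n=7: only reaches 6(W), 4(W), 3(W), all W → L
n=8: reaches L-position 7 → W
n=9: only reaches 8(W), 6(W), 5(W), 1(W), all W → L
n=10: reaches L-position 9 → W
n=11: reaches L-position 7 → W
n=12: reaches L-position 9 → W
n=13: reaches L-position 9 → W
n=14: only reaches 13(W), 11(W), 10(W), 6(W), all W → L
n=15: reaches L-position 14 → W
n=16: only reaches 15(W), 13(W), 12(W), 8(W), all W → L
n=17: reaches L-position 16 → W
n=18: reaches L-position 14 → W
n=19: reaches L-position 16 → W
From 19, the L positions reachable in one move are: 16.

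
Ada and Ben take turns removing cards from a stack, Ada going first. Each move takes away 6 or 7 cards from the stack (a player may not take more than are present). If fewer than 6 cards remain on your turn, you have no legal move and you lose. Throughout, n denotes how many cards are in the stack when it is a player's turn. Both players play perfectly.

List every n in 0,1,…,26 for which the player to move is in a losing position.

Compute win/loss labels from the base case upward. A position with no move is L. Any other position is W if it can reach an L in one move, else L.
n=0: no move → L
n=1: no move → L
n=2: no move → L
n=3: no move → L
n=4: no move → L
n=5: no move → L
n=6: →0(L), so W
n=7: →1(L), so W
n=8: →2(L), so W
n=9: →3(L), so W
n=10: →4(L), so W
n=11: →5(L), so W
n=12: →5(L), so W
n=13: →7(W), 6(W) — all W, so L
n=14: →8(W), 7(W) — all W, so L
n=15: →9(W), 8(W) — all W, so L
n=16: →10(W), 9(W) — all W, so L
n=17: →11(W), 10(W) — all W, so L
n=18: →12(W), 11(W) — all W, so L
n=19: →13(L), so W
n=20: →14(L), so W
n=21: →15(L), so W
n=22: →16(L), so W
n=23: →17(L), so W
n=24: →18(L), so W
n=25: →18(L), so W
n=26: →20(W), 19(W) — all W, so L
The losing starting values of n are exactly the entries labelled L in this table (13 of them).

0, 1, 2, 3, 4, 5, 13, 14, 15, 16, 17, 18, 26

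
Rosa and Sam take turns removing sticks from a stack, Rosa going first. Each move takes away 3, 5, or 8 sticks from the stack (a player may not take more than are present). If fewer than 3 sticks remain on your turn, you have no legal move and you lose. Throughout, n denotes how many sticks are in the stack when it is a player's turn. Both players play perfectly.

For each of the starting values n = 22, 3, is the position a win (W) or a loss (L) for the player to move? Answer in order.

22: L, 3: W

Build the W/L table. Terminal = L. A non-terminal position is W if it has a move to some L; otherwise it is L.
n=0: no move → L
n=1: no move → L
n=2: no move → L
n=3: can move to 0, which is L ⇒ W
n=4: can move to 1, which is L ⇒ W
n=5: can move to 2, which is L ⇒ W
n=6: can move to 1, which is L ⇒ W
n=7: can move to 2, which is L ⇒ W
n=8: can move to 0, which is L ⇒ W
n=9: can move to 1, which is L ⇒ W
n=10: can move to 2, which is L ⇒ W
n=11: moves to 8(W), 6(W), 3(W); every one is W ⇒ L
n=12: moves to 9(W), 7(W), 4(W); every one is W ⇒ L
n=13: moves to 10(W), 8(W), 5(W); every one is W ⇒ L
n=14: can move to 11, which is L ⇒ W
n=15: can move to 12, which is L ⇒ W
n=16: can move to 13, which is L ⇒ W
n=17: can move to 12, which is L ⇒ W
n=18: can move to 13, which is L ⇒ W
n=19: can move to 11, which is L ⇒ W
n=20: can move to 12, which is L ⇒ W
n=21: can move to 13, which is L ⇒ W
n=22: moves to 19(W), 17(W), 14(W); every one is W ⇒ L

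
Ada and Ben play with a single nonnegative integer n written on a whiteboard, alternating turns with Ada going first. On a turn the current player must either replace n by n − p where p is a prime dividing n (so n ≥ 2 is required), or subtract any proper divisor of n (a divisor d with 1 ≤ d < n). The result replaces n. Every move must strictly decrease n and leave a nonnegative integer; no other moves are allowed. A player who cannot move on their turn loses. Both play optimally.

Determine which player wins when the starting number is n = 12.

Positions with no move are L. A position that does have a move is losing for the player to move precisely when every available move leads to a winning position for the opponent. Fill in the labels:
n=0: no move → L
n=1: no move → L
n=2: reaches L-position 0 → W
n=3: reaches L-position 0 → W
n=4: only reaches 2(W), 3(W), all W → L
n=5: reaches L-position 0 → W
n=6: reaches L-position 4 → W
n=7: reaches L-position 0 → W
n=8: reaches L-position 4 → W
n=9: only reaches 6(W), 8(W), all W → L
n=10: reaches L-position 9 → W
n=11: reaches L-position 0 → W
n=12: reaches L-position 9 → W
The starting position 12 is W: Ada should move to 9, handing over an L position.

Ada wins.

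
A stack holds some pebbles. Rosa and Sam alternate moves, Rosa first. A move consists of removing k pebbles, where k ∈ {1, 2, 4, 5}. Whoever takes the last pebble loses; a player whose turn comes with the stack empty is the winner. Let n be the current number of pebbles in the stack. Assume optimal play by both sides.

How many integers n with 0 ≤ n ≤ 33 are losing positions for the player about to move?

11

Label each position W (a win for the player to move) or L (a loss). A position with no legal move is W; any other position is W exactly when some move reaches an L, and L when every move reaches a W.
n=0: no move; the opponent has just taken the last pebble and therefore loses → W
n=1: L (sole option 0(W) is W)
n=2: W (go to 1, an L position)
n=3: W (go to 1, an L position)
n=4: L (options 3(W), 2(W), 0(W) are all W)
n=5: W (go to 4, an L position)
n=6: W (go to 4, an L position)
n=7: L (options 6(W), 5(W), 3(W), 2(W) are all W)
n=8: W (go to 7, an L position)
n=9: W (go to 7, an L position)
n=10: L (options 9(W), 8(W), 6(W), 5(W) are all W)
n=11: W (go to 10, an L position)
n=12: W (go to 10, an L position)
n=13: L (options 12(W), 11(W), 9(W), 8(W) are all W)
n=14: W (go to 13, an L position)
n=15: W (go to 13, an L position)
n=16: L (options 15(W), 14(W), 12(W), 11(W) are all W)
n=17: W (go to 16, an L position)
n=18: W (go to 16, an L position)
n=19: L (options 18(W), 17(W), 15(W), 14(W) are all W)
n=20: W (go to 19, an L position)
n=21: W (go to 19, an L position)
n=22: L (options 21(W), 20(W), 18(W), 17(W) are all W)
n=23: W (go to 22, an L position)
n=24: W (go to 22, an L position)
n=25: L (options 24(W), 23(W), 21(W), 20(W) are all W)
n=26: W (go to 25, an L position)
n=27: W (go to 25, an L position)
n=28: L (options 27(W), 26(W), 24(W), 23(W) are all W)
n=29: W (go to 28, an L position)
n=30: W (go to 28, an L position)
n=31: L (options 30(W), 29(W), 27(W), 26(W) are all W)
n=32: W (go to 31, an L position)
n=33: W (go to 31, an L position)
L entries with 0 ≤ n ≤ 33: n = 1, 4, 7, 10, 13, 16, 19, 22, 25, 28, 31; that makes 11.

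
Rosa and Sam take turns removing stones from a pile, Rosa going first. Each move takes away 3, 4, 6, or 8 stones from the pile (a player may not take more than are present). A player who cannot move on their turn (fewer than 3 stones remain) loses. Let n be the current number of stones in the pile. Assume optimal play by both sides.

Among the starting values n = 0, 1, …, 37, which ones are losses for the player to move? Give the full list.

Build the W/L table. Terminal = L. A non-terminal position is W if it has a move to some L; otherwise it is L.
n=0: no move → L
n=1: no move → L
n=2: no move → L
n=3: reaches L-position 0 → W
n=4: reaches L-position 1 → W
n=5: reaches L-position 2 → W
n=6: reaches L-position 2 → W
n=7: reaches L-position 1 → W
n=8: reaches L-position 2 → W
n=9: reaches L-position 1 → W
n=10: reaches L-position 2 → W
n=11: only reaches 8(W), 7(W), 5(W), 3(W), all W → L
n=12: only reaches 9(W), 8(W), 6(W), 4(W), all W → L
n=13: only reaches 10(W), 9(W), 7(W), 5(W), all W → L
n=14: reaches L-position 11 → W
n=15: reaches L-position 12 → W
n=16: reaches L-position 13 → W
n=17: reaches L-position 13 → W
n=18: reaches L-position 12 → W
n=19: reaches L-position 13 → W
n=20: reaches L-position 12 → W
n=21: reaches L-position 13 → W
n=22: only reaches 19(W), 18(W), 16(W), 14(W), all W → L
n=23: only reaches 20(W), 19(W), 17(W), 15(W), all W → L
n=24: only reaches 21(W), 20(W), 18(W), 16(W), all W → L
n=25: reaches L-position 22 → W
n=26: reaches L-position 23 → W
n=27: reaches L-position 24 → W
n=28: reaches L-position 24 → W
n=29: reaches L-position 23 → W
n=30: reaches L-position 24 → W
n=31: reaches L-position 23 → W
n=32: reaches L-position 24 → W
n=33: only reaches 30(W), 29(W), 27(W), 25(W), all W → L
n=34: only reaches 31(W), 30(W), 28(W), 26(W), all W → L
n=35: only reaches 32(W), 31(W), 29(W), 27(W), all W → L
n=36: reaches L-position 33 → W
n=37: reaches L-position 34 → W
The losing starting values of n are exactly the entries labelled L in this table (12 of them).

0, 1, 2, 11, 12, 13, 22, 23, 24, 33, 34, 35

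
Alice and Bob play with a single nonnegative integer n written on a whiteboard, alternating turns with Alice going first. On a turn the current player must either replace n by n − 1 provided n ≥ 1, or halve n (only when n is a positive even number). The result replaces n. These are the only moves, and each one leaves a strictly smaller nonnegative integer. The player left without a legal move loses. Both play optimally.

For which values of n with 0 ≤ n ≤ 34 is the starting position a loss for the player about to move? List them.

0, 2, 5, 7, 9, 11, 13, 15, 17, 19, 21, 23, 25, 27, 29, 31, 33

Compute win/loss labels from the base case upward. A position with no move is L. Any other position is W if it can reach an L in one move, else L.
n=0: no move → L
n=1: →0(L), so W
n=2: →1(W) only, which is W, so L
n=3: →2(L), so W
n=4: →2(L), so W
n=5: →4(W) only, which is W, so L
n=6: →5(L), so W
n=7: →6(W) only, which is W, so L
n=8: →7(L), so W
n=9: →8(W) only, which is W, so L
n=10: →5(L), so W
n=11: →10(W) only, which is W, so L
n=12: →11(L), so W
n=13: →12(W) only, which is W, so L
n=14: →7(L), so W
n=15: →14(W) only, which is W, so L
n=16: →15(L), so W
n=17: →16(W) only, which is W, so L
n=18: →9(L), so W
n=19: →18(W) only, which is W, so L
n=20: →19(L), so W
n=21: →20(W) only, which is W, so L
n=22: →11(L), so W
n=23: →22(W) only, which is W, so L
n=24: →23(L), so W
n=25: →24(W) only, which is W, so L
n=26: →13(L), so W
n=27: →26(W) only, which is W, so L
n=28: →27(L), so W
n=29: →28(W) only, which is W, so L
n=30: →15(L), so W
n=31: →30(W) only, which is W, so L
n=32: →31(L), so W
n=33: →32(W) only, which is W, so L
n=34: →17(L), so W
The losing starting values of n are exactly the entries labelled L in this table (17 of them).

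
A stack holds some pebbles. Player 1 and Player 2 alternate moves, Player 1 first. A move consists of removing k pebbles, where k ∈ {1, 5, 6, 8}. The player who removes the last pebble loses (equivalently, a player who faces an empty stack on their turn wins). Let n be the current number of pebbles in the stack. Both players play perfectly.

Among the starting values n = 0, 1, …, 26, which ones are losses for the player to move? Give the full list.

Compute win/loss labels from the base case upward. A position with no move is W. Any other position is W if it can reach an L in one move, else L.
n=0: no move; the opponent has just taken the last pebble and therefore loses → W
n=1: the only move is to 0(W), a W ⇒ L
n=2: can move to 1, which is L ⇒ W
n=3: the only move is to 2(W), a W ⇒ L
n=4: can move to 3, which is L ⇒ W
n=5: moves to 4(W), 0(W); every one is W ⇒ L
n=6: can move to 5, which is L ⇒ W
n=7: can move to 1, which is L ⇒ W
n=8: can move to 3, which is L ⇒ W
n=9: can move to 3, which is L ⇒ W
n=10: can move to 5, which is L ⇒ W
n=11: can move to 5, which is L ⇒ W
n=12: moves to 11(W), 7(W), 6(W), 4(W); every one is W ⇒ L
n=13: can move to 12, which is L ⇒ W
n=14: moves to 13(W), 9(W), 8(W), 6(W); every one is W ⇒ L
n=15: can move to 14, which is L ⇒ W
n=16: moves to 15(W), 11(W), 10(W), 8(W); every one is W ⇒ L
n=17: can move to 16, which is L ⇒ W
n=18: can move to 12, which is L ⇒ W
n=19: can move to 14, which is L ⇒ W
n=20: can move to 14, which is L ⇒ W
n=21: can move to 16, which is L ⇒ W
n=22: can move to 16, which is L ⇒ W
n=23: moves to 22(W), 18(W), 17(W), 15(W); every one is W ⇒ L
n=24: can move to 23, which is L ⇒ W
n=25: moves to 24(W), 20(W), 19(W), 17(W); every one is W ⇒ L
n=26: can move to 25, which is L ⇒ W
Reading off the rows marked L gives the requested list; there are 8 such values of n.

1, 3, 5, 12, 14, 16, 23, 25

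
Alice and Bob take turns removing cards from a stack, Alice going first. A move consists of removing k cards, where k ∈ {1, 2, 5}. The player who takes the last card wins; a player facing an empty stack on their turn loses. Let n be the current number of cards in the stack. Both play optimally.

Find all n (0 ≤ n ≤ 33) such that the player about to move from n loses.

0, 3, 6, 9, 12, 15, 18, 21, 24, 27, 30, 33

Positions with no move are L. A position that does have a move is losing for the player to move precisely when every available move leads to a winning position for the opponent. Fill in the labels:
n=0: no move → L
n=1: →0(L), so W
n=2: →0(L), so W
n=3: →2(W), 1(W) — all W, so L
n=4: →3(L), so W
n=5: →3(L), so W
n=6: →5(W), 4(W), 1(W) — all W, so L
n=7: →6(L), so W
n=8: →6(L), so W
n=9: →8(W), 7(W), 4(W) — all W, so L
n=10: →9(L), so W
n=11: →9(L), so W
n=12: →11(W), 10(W), 7(W) — all W, so L
n=13: →12(L), so W
n=14: →12(L), so W
n=15: →14(W), 13(W), 10(W) — all W, so L
n=16: →15(L), so W
n=17: →15(L), so W
n=18: →17(W), 16(W), 13(W) — all W, so L
n=19: →18(L), so W
n=20: →18(L), so W
n=21: →20(W), 19(W), 16(W) — all W, so L
n=22: →21(L), so W
n=23: →21(L), so W
n=24: →23(W), 22(W), 19(W) — all W, so L
n=25: →24(L), so W
n=26: →24(L), so W
n=27: →26(W), 25(W), 22(W) — all W, so L
n=28: →27(L), so W
n=29: →27(L), so W
n=30: →29(W), 28(W), 25(W) — all W, so L
n=31: →30(L), so W
n=32: →30(L), so W
n=33: →32(W), 31(W), 28(W) — all W, so L
Reading off the rows marked L gives the requested list; there are 12 such values of n.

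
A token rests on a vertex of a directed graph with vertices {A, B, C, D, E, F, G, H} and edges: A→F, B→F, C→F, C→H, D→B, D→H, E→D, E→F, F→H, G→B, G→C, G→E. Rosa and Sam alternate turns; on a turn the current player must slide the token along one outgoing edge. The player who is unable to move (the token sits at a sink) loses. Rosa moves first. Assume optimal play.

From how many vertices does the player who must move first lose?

4

Build the W/L table. Terminal = L. A non-terminal position is W if it has a move to some L; otherwise it is L.
Every edge goes from a vertex to one that appears earlier in the order H, F, A, B, D, E, C, G, so processing vertices in that order labels each vertex after all of its successors.
H: no outgoing edge → L
F: W (go to H, an L position)
A: L (sole option F(W) is W)
B: L (sole option F(W) is W)
D: W (go to B, an L position)
E: L (options D(W), F(W) are all W)
C: W (go to H, an L position)
G: W (go to E, an L position)
The L vertices are A, B, E, H; that is 4 in all.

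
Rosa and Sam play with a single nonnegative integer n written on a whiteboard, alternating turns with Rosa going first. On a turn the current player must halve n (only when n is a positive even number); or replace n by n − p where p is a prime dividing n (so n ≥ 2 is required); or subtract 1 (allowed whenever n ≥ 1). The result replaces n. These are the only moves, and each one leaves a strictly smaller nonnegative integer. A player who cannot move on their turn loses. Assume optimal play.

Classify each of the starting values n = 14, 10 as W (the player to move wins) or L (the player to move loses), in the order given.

Label each position W (a win for the player to move) or L (a loss). A position with no legal move is L; any other position is W exactly when some move reaches an L, and L when every move reaches a W.
n=0: no move → L
n=1: W (go to 0, an L position)
n=2: W (go to 0, an L position)
n=3: W (go to 0, an L position)
n=4: L (options 2(W), 3(W) are all W)
n=5: W (go to 0, an L position)
n=6: W (go to 4, an L position)
n=7: W (go to 0, an L position)
n=8: W (go to 4, an L position)
n=9: L (options 6(W), 8(W) are all W)
n=10: W (go to 9, an L position)
n=11: W (go to 0, an L position)
n=12: W (go to 9, an L position)
n=13: W (go to 0, an L position)
n=14: L (options 7(W), 12(W), 13(W) are all W)

14: L, 10: W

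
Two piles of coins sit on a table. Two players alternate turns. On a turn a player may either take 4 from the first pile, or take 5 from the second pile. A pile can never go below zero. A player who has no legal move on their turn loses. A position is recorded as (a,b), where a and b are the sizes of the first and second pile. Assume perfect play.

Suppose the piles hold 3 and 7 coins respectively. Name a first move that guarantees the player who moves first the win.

Use the standard recursion: the mover loses at a terminal position; elsewhere, the mover wins exactly when some move hands the opponent an L position.
No move ever increases a pile, so every position that can arise here has a ≤ 3 and b ≤ 7; it is enough to label the cells with 0 ≤ a ≤ 3 and 0 ≤ b ≤ 7.
Every move lowers a or b (never raises either), so fill the grid row by row in increasing a, and left to right within a row: each cell's successors are then already labelled.
      b=0  b=1  b=2  b=3  b=4  b=5  b=6  b=7
a=0:    L    L    L    L    L    W    W    W
a=1:    L    L    L    L    L    W    W    W
a=2:    L    L    L    L    L    W    W    W
a=3:    L    L    L    L    L    W    W    W
Cells with no legal move (terminal, hence L): (0,0), (0,1), (0,2), (0,3), (0,4), (1,0), (1,1), (1,2), (1,3), (1,4), (2,0), (2,1), (2,2), (2,3), (2,4), (3,0), (3,1), (3,2), (3,3), (3,4).
Every other cell has at least one move into one of the L cells above, so it is W.
From (3,7), the L positions reachable in one move are: (3,2).

Move to (3,2).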